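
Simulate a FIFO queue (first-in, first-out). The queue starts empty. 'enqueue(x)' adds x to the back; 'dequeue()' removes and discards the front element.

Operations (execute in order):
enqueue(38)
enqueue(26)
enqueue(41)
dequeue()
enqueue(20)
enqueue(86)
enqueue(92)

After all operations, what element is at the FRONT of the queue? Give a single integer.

Answer: 26

Derivation:
enqueue(38): queue = [38]
enqueue(26): queue = [38, 26]
enqueue(41): queue = [38, 26, 41]
dequeue(): queue = [26, 41]
enqueue(20): queue = [26, 41, 20]
enqueue(86): queue = [26, 41, 20, 86]
enqueue(92): queue = [26, 41, 20, 86, 92]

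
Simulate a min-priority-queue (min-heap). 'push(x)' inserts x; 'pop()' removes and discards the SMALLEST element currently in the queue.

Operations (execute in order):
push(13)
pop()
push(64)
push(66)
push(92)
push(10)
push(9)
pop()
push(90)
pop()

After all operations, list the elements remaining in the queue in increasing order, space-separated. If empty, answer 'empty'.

push(13): heap contents = [13]
pop() → 13: heap contents = []
push(64): heap contents = [64]
push(66): heap contents = [64, 66]
push(92): heap contents = [64, 66, 92]
push(10): heap contents = [10, 64, 66, 92]
push(9): heap contents = [9, 10, 64, 66, 92]
pop() → 9: heap contents = [10, 64, 66, 92]
push(90): heap contents = [10, 64, 66, 90, 92]
pop() → 10: heap contents = [64, 66, 90, 92]

Answer: 64 66 90 92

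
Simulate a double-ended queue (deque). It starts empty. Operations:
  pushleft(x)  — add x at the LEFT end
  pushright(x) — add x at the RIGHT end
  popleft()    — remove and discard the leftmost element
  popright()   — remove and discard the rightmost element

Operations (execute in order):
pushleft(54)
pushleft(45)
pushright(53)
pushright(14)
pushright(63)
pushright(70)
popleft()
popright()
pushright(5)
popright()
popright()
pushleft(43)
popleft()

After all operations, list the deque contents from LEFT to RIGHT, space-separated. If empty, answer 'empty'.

pushleft(54): [54]
pushleft(45): [45, 54]
pushright(53): [45, 54, 53]
pushright(14): [45, 54, 53, 14]
pushright(63): [45, 54, 53, 14, 63]
pushright(70): [45, 54, 53, 14, 63, 70]
popleft(): [54, 53, 14, 63, 70]
popright(): [54, 53, 14, 63]
pushright(5): [54, 53, 14, 63, 5]
popright(): [54, 53, 14, 63]
popright(): [54, 53, 14]
pushleft(43): [43, 54, 53, 14]
popleft(): [54, 53, 14]

Answer: 54 53 14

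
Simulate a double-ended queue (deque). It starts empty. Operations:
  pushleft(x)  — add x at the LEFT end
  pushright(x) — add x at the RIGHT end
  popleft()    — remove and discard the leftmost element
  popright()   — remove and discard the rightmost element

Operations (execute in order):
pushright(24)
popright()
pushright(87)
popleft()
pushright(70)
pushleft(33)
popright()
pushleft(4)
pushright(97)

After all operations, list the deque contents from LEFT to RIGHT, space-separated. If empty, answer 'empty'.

pushright(24): [24]
popright(): []
pushright(87): [87]
popleft(): []
pushright(70): [70]
pushleft(33): [33, 70]
popright(): [33]
pushleft(4): [4, 33]
pushright(97): [4, 33, 97]

Answer: 4 33 97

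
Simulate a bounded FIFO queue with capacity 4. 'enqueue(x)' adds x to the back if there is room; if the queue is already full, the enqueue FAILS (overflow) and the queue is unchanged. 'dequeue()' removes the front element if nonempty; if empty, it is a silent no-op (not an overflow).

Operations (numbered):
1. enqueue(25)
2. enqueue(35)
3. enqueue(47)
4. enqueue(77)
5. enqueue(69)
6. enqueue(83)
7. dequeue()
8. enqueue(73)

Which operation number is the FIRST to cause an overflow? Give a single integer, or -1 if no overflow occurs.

Answer: 5

Derivation:
1. enqueue(25): size=1
2. enqueue(35): size=2
3. enqueue(47): size=3
4. enqueue(77): size=4
5. enqueue(69): size=4=cap → OVERFLOW (fail)
6. enqueue(83): size=4=cap → OVERFLOW (fail)
7. dequeue(): size=3
8. enqueue(73): size=4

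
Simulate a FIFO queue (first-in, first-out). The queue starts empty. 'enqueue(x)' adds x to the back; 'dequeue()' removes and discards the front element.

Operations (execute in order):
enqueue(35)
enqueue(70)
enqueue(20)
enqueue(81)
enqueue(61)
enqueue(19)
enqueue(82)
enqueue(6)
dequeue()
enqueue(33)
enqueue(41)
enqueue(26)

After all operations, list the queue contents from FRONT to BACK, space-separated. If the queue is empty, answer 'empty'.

enqueue(35): [35]
enqueue(70): [35, 70]
enqueue(20): [35, 70, 20]
enqueue(81): [35, 70, 20, 81]
enqueue(61): [35, 70, 20, 81, 61]
enqueue(19): [35, 70, 20, 81, 61, 19]
enqueue(82): [35, 70, 20, 81, 61, 19, 82]
enqueue(6): [35, 70, 20, 81, 61, 19, 82, 6]
dequeue(): [70, 20, 81, 61, 19, 82, 6]
enqueue(33): [70, 20, 81, 61, 19, 82, 6, 33]
enqueue(41): [70, 20, 81, 61, 19, 82, 6, 33, 41]
enqueue(26): [70, 20, 81, 61, 19, 82, 6, 33, 41, 26]

Answer: 70 20 81 61 19 82 6 33 41 26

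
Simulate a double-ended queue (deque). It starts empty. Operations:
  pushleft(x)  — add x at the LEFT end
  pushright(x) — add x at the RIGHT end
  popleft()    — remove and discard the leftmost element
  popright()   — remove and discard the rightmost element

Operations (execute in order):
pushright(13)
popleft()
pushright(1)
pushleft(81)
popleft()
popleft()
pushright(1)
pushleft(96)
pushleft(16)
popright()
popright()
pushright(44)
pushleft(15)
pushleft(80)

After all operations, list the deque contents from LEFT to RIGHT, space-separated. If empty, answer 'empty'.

Answer: 80 15 16 44

Derivation:
pushright(13): [13]
popleft(): []
pushright(1): [1]
pushleft(81): [81, 1]
popleft(): [1]
popleft(): []
pushright(1): [1]
pushleft(96): [96, 1]
pushleft(16): [16, 96, 1]
popright(): [16, 96]
popright(): [16]
pushright(44): [16, 44]
pushleft(15): [15, 16, 44]
pushleft(80): [80, 15, 16, 44]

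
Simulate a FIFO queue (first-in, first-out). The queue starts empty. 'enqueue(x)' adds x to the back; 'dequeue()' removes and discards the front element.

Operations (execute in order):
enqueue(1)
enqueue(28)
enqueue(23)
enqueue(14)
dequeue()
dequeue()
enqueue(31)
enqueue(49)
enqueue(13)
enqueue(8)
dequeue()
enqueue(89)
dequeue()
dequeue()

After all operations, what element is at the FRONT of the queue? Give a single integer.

enqueue(1): queue = [1]
enqueue(28): queue = [1, 28]
enqueue(23): queue = [1, 28, 23]
enqueue(14): queue = [1, 28, 23, 14]
dequeue(): queue = [28, 23, 14]
dequeue(): queue = [23, 14]
enqueue(31): queue = [23, 14, 31]
enqueue(49): queue = [23, 14, 31, 49]
enqueue(13): queue = [23, 14, 31, 49, 13]
enqueue(8): queue = [23, 14, 31, 49, 13, 8]
dequeue(): queue = [14, 31, 49, 13, 8]
enqueue(89): queue = [14, 31, 49, 13, 8, 89]
dequeue(): queue = [31, 49, 13, 8, 89]
dequeue(): queue = [49, 13, 8, 89]

Answer: 49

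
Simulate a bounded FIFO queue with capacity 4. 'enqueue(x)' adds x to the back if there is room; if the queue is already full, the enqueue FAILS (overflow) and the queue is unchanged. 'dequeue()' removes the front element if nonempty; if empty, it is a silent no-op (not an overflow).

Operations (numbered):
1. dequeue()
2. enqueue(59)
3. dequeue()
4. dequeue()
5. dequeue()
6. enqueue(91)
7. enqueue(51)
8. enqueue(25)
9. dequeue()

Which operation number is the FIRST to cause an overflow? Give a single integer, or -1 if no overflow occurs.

1. dequeue(): empty, no-op, size=0
2. enqueue(59): size=1
3. dequeue(): size=0
4. dequeue(): empty, no-op, size=0
5. dequeue(): empty, no-op, size=0
6. enqueue(91): size=1
7. enqueue(51): size=2
8. enqueue(25): size=3
9. dequeue(): size=2

Answer: -1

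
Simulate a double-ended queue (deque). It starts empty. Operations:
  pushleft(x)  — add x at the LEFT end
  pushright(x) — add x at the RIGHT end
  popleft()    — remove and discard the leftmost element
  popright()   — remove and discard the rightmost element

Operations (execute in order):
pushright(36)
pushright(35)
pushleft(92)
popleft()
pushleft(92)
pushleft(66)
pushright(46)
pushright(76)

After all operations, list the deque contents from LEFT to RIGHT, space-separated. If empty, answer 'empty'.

pushright(36): [36]
pushright(35): [36, 35]
pushleft(92): [92, 36, 35]
popleft(): [36, 35]
pushleft(92): [92, 36, 35]
pushleft(66): [66, 92, 36, 35]
pushright(46): [66, 92, 36, 35, 46]
pushright(76): [66, 92, 36, 35, 46, 76]

Answer: 66 92 36 35 46 76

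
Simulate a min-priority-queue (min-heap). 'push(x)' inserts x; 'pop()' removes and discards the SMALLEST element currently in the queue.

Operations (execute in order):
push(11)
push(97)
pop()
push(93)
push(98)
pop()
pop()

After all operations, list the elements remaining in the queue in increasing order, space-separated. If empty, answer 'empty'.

Answer: 98

Derivation:
push(11): heap contents = [11]
push(97): heap contents = [11, 97]
pop() → 11: heap contents = [97]
push(93): heap contents = [93, 97]
push(98): heap contents = [93, 97, 98]
pop() → 93: heap contents = [97, 98]
pop() → 97: heap contents = [98]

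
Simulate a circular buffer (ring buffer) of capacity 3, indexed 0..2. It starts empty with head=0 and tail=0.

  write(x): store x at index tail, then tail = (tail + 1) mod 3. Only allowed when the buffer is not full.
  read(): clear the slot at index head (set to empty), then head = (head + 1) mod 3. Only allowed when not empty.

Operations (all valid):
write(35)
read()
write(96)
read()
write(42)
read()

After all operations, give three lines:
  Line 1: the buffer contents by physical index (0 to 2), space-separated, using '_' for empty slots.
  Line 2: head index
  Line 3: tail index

write(35): buf=[35 _ _], head=0, tail=1, size=1
read(): buf=[_ _ _], head=1, tail=1, size=0
write(96): buf=[_ 96 _], head=1, tail=2, size=1
read(): buf=[_ _ _], head=2, tail=2, size=0
write(42): buf=[_ _ 42], head=2, tail=0, size=1
read(): buf=[_ _ _], head=0, tail=0, size=0

Answer: _ _ _
0
0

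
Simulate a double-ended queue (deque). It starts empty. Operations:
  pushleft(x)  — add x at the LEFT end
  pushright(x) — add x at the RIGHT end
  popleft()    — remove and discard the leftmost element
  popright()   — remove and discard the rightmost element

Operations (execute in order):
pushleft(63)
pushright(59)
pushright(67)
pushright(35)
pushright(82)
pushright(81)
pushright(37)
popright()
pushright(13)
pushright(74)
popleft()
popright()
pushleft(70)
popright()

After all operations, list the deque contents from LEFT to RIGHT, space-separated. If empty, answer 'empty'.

Answer: 70 59 67 35 82 81

Derivation:
pushleft(63): [63]
pushright(59): [63, 59]
pushright(67): [63, 59, 67]
pushright(35): [63, 59, 67, 35]
pushright(82): [63, 59, 67, 35, 82]
pushright(81): [63, 59, 67, 35, 82, 81]
pushright(37): [63, 59, 67, 35, 82, 81, 37]
popright(): [63, 59, 67, 35, 82, 81]
pushright(13): [63, 59, 67, 35, 82, 81, 13]
pushright(74): [63, 59, 67, 35, 82, 81, 13, 74]
popleft(): [59, 67, 35, 82, 81, 13, 74]
popright(): [59, 67, 35, 82, 81, 13]
pushleft(70): [70, 59, 67, 35, 82, 81, 13]
popright(): [70, 59, 67, 35, 82, 81]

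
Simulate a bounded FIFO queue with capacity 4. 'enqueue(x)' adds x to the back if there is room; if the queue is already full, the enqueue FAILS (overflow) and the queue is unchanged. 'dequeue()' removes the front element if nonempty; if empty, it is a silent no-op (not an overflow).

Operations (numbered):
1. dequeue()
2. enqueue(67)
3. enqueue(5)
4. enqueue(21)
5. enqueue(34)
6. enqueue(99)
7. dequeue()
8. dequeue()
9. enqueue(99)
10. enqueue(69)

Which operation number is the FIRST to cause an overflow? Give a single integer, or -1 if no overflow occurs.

1. dequeue(): empty, no-op, size=0
2. enqueue(67): size=1
3. enqueue(5): size=2
4. enqueue(21): size=3
5. enqueue(34): size=4
6. enqueue(99): size=4=cap → OVERFLOW (fail)
7. dequeue(): size=3
8. dequeue(): size=2
9. enqueue(99): size=3
10. enqueue(69): size=4

Answer: 6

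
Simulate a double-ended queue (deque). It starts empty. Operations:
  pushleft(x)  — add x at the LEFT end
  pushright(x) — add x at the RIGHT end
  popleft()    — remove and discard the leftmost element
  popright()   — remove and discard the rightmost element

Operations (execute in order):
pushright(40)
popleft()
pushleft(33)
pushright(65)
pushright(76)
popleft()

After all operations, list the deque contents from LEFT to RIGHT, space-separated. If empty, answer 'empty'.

pushright(40): [40]
popleft(): []
pushleft(33): [33]
pushright(65): [33, 65]
pushright(76): [33, 65, 76]
popleft(): [65, 76]

Answer: 65 76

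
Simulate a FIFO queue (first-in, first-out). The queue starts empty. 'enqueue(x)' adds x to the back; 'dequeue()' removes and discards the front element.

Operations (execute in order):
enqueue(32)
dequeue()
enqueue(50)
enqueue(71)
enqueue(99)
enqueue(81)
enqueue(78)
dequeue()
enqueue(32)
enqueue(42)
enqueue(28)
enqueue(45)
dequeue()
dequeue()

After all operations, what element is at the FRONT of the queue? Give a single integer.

enqueue(32): queue = [32]
dequeue(): queue = []
enqueue(50): queue = [50]
enqueue(71): queue = [50, 71]
enqueue(99): queue = [50, 71, 99]
enqueue(81): queue = [50, 71, 99, 81]
enqueue(78): queue = [50, 71, 99, 81, 78]
dequeue(): queue = [71, 99, 81, 78]
enqueue(32): queue = [71, 99, 81, 78, 32]
enqueue(42): queue = [71, 99, 81, 78, 32, 42]
enqueue(28): queue = [71, 99, 81, 78, 32, 42, 28]
enqueue(45): queue = [71, 99, 81, 78, 32, 42, 28, 45]
dequeue(): queue = [99, 81, 78, 32, 42, 28, 45]
dequeue(): queue = [81, 78, 32, 42, 28, 45]

Answer: 81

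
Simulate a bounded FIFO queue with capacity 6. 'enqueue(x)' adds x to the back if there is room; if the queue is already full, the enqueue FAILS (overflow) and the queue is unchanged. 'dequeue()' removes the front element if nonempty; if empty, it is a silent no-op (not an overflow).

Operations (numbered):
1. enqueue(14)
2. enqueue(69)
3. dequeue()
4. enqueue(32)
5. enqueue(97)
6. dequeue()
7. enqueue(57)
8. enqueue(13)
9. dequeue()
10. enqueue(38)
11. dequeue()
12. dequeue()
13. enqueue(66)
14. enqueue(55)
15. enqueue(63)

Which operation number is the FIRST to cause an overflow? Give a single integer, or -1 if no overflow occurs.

1. enqueue(14): size=1
2. enqueue(69): size=2
3. dequeue(): size=1
4. enqueue(32): size=2
5. enqueue(97): size=3
6. dequeue(): size=2
7. enqueue(57): size=3
8. enqueue(13): size=4
9. dequeue(): size=3
10. enqueue(38): size=4
11. dequeue(): size=3
12. dequeue(): size=2
13. enqueue(66): size=3
14. enqueue(55): size=4
15. enqueue(63): size=5

Answer: -1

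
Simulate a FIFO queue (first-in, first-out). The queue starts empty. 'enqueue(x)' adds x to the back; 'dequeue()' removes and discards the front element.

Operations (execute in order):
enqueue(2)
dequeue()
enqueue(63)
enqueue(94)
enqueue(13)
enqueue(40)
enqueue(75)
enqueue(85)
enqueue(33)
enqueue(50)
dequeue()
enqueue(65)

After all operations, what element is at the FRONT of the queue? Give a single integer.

enqueue(2): queue = [2]
dequeue(): queue = []
enqueue(63): queue = [63]
enqueue(94): queue = [63, 94]
enqueue(13): queue = [63, 94, 13]
enqueue(40): queue = [63, 94, 13, 40]
enqueue(75): queue = [63, 94, 13, 40, 75]
enqueue(85): queue = [63, 94, 13, 40, 75, 85]
enqueue(33): queue = [63, 94, 13, 40, 75, 85, 33]
enqueue(50): queue = [63, 94, 13, 40, 75, 85, 33, 50]
dequeue(): queue = [94, 13, 40, 75, 85, 33, 50]
enqueue(65): queue = [94, 13, 40, 75, 85, 33, 50, 65]

Answer: 94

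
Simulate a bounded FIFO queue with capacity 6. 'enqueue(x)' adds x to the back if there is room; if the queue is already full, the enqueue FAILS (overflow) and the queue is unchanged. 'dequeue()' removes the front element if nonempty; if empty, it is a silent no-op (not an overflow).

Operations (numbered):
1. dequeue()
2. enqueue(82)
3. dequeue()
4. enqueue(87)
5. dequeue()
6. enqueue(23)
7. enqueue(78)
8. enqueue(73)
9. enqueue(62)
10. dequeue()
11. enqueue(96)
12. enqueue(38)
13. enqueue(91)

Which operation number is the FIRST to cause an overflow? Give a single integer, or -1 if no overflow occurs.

1. dequeue(): empty, no-op, size=0
2. enqueue(82): size=1
3. dequeue(): size=0
4. enqueue(87): size=1
5. dequeue(): size=0
6. enqueue(23): size=1
7. enqueue(78): size=2
8. enqueue(73): size=3
9. enqueue(62): size=4
10. dequeue(): size=3
11. enqueue(96): size=4
12. enqueue(38): size=5
13. enqueue(91): size=6

Answer: -1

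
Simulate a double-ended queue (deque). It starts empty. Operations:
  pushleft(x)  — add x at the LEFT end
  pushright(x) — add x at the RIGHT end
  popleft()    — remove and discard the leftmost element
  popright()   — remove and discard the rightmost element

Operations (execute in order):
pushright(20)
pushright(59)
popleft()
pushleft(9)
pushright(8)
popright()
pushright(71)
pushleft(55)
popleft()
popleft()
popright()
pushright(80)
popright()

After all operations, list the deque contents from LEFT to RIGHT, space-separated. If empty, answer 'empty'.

pushright(20): [20]
pushright(59): [20, 59]
popleft(): [59]
pushleft(9): [9, 59]
pushright(8): [9, 59, 8]
popright(): [9, 59]
pushright(71): [9, 59, 71]
pushleft(55): [55, 9, 59, 71]
popleft(): [9, 59, 71]
popleft(): [59, 71]
popright(): [59]
pushright(80): [59, 80]
popright(): [59]

Answer: 59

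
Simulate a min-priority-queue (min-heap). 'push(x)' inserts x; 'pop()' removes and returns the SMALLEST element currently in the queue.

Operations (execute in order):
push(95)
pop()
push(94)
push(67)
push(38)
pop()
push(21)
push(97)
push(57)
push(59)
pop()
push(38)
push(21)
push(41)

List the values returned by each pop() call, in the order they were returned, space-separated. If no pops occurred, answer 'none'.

push(95): heap contents = [95]
pop() → 95: heap contents = []
push(94): heap contents = [94]
push(67): heap contents = [67, 94]
push(38): heap contents = [38, 67, 94]
pop() → 38: heap contents = [67, 94]
push(21): heap contents = [21, 67, 94]
push(97): heap contents = [21, 67, 94, 97]
push(57): heap contents = [21, 57, 67, 94, 97]
push(59): heap contents = [21, 57, 59, 67, 94, 97]
pop() → 21: heap contents = [57, 59, 67, 94, 97]
push(38): heap contents = [38, 57, 59, 67, 94, 97]
push(21): heap contents = [21, 38, 57, 59, 67, 94, 97]
push(41): heap contents = [21, 38, 41, 57, 59, 67, 94, 97]

Answer: 95 38 21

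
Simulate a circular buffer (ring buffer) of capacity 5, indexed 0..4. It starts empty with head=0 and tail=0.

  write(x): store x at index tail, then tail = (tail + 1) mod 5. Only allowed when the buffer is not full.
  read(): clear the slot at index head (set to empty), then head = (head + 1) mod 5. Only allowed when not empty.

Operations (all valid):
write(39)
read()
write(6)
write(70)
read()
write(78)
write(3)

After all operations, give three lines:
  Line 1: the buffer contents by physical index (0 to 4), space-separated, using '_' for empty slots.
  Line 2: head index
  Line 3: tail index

Answer: _ _ 70 78 3
2
0

Derivation:
write(39): buf=[39 _ _ _ _], head=0, tail=1, size=1
read(): buf=[_ _ _ _ _], head=1, tail=1, size=0
write(6): buf=[_ 6 _ _ _], head=1, tail=2, size=1
write(70): buf=[_ 6 70 _ _], head=1, tail=3, size=2
read(): buf=[_ _ 70 _ _], head=2, tail=3, size=1
write(78): buf=[_ _ 70 78 _], head=2, tail=4, size=2
write(3): buf=[_ _ 70 78 3], head=2, tail=0, size=3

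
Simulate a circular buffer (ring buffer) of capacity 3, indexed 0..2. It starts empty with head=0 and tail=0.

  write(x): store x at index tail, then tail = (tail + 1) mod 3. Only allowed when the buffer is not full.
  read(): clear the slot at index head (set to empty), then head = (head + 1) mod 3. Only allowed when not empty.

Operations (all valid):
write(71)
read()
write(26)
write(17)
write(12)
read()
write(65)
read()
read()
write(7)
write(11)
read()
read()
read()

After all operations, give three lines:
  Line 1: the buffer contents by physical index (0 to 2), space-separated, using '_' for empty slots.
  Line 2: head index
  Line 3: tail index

write(71): buf=[71 _ _], head=0, tail=1, size=1
read(): buf=[_ _ _], head=1, tail=1, size=0
write(26): buf=[_ 26 _], head=1, tail=2, size=1
write(17): buf=[_ 26 17], head=1, tail=0, size=2
write(12): buf=[12 26 17], head=1, tail=1, size=3
read(): buf=[12 _ 17], head=2, tail=1, size=2
write(65): buf=[12 65 17], head=2, tail=2, size=3
read(): buf=[12 65 _], head=0, tail=2, size=2
read(): buf=[_ 65 _], head=1, tail=2, size=1
write(7): buf=[_ 65 7], head=1, tail=0, size=2
write(11): buf=[11 65 7], head=1, tail=1, size=3
read(): buf=[11 _ 7], head=2, tail=1, size=2
read(): buf=[11 _ _], head=0, tail=1, size=1
read(): buf=[_ _ _], head=1, tail=1, size=0

Answer: _ _ _
1
1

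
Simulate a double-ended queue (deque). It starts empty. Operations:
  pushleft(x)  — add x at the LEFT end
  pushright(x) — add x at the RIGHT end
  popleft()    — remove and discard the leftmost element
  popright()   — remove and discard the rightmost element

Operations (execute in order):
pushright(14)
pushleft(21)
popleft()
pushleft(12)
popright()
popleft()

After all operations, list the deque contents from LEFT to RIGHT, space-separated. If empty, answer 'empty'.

pushright(14): [14]
pushleft(21): [21, 14]
popleft(): [14]
pushleft(12): [12, 14]
popright(): [12]
popleft(): []

Answer: empty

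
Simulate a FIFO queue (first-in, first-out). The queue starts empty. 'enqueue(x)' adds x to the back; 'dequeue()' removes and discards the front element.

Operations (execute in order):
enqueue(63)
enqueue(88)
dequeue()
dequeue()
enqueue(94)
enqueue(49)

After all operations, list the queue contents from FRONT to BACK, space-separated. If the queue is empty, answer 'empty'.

enqueue(63): [63]
enqueue(88): [63, 88]
dequeue(): [88]
dequeue(): []
enqueue(94): [94]
enqueue(49): [94, 49]

Answer: 94 49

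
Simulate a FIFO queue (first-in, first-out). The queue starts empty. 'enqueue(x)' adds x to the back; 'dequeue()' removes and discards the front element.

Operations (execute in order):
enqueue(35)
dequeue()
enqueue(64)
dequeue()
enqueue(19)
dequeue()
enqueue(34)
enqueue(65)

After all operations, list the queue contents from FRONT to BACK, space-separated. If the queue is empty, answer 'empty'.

enqueue(35): [35]
dequeue(): []
enqueue(64): [64]
dequeue(): []
enqueue(19): [19]
dequeue(): []
enqueue(34): [34]
enqueue(65): [34, 65]

Answer: 34 65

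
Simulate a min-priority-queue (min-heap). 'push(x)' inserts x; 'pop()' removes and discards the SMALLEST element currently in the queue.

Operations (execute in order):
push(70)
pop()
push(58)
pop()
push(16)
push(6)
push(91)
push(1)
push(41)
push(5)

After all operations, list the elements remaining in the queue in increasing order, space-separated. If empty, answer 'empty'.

push(70): heap contents = [70]
pop() → 70: heap contents = []
push(58): heap contents = [58]
pop() → 58: heap contents = []
push(16): heap contents = [16]
push(6): heap contents = [6, 16]
push(91): heap contents = [6, 16, 91]
push(1): heap contents = [1, 6, 16, 91]
push(41): heap contents = [1, 6, 16, 41, 91]
push(5): heap contents = [1, 5, 6, 16, 41, 91]

Answer: 1 5 6 16 41 91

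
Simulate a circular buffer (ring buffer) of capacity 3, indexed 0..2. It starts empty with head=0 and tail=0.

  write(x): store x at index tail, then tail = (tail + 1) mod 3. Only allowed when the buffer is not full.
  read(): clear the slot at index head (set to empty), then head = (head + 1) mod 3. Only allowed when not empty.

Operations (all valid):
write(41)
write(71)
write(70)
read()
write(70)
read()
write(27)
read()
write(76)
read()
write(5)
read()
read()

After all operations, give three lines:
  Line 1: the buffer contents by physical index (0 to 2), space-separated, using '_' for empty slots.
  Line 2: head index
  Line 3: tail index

Answer: 5 _ _
0
1

Derivation:
write(41): buf=[41 _ _], head=0, tail=1, size=1
write(71): buf=[41 71 _], head=0, tail=2, size=2
write(70): buf=[41 71 70], head=0, tail=0, size=3
read(): buf=[_ 71 70], head=1, tail=0, size=2
write(70): buf=[70 71 70], head=1, tail=1, size=3
read(): buf=[70 _ 70], head=2, tail=1, size=2
write(27): buf=[70 27 70], head=2, tail=2, size=3
read(): buf=[70 27 _], head=0, tail=2, size=2
write(76): buf=[70 27 76], head=0, tail=0, size=3
read(): buf=[_ 27 76], head=1, tail=0, size=2
write(5): buf=[5 27 76], head=1, tail=1, size=3
read(): buf=[5 _ 76], head=2, tail=1, size=2
read(): buf=[5 _ _], head=0, tail=1, size=1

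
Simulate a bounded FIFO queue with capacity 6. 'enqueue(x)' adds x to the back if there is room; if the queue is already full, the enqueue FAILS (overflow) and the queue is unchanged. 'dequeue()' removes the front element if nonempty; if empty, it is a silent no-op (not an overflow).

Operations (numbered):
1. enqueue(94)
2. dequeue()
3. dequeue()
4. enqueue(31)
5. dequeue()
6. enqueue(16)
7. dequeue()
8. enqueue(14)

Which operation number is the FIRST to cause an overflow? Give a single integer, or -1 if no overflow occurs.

1. enqueue(94): size=1
2. dequeue(): size=0
3. dequeue(): empty, no-op, size=0
4. enqueue(31): size=1
5. dequeue(): size=0
6. enqueue(16): size=1
7. dequeue(): size=0
8. enqueue(14): size=1

Answer: -1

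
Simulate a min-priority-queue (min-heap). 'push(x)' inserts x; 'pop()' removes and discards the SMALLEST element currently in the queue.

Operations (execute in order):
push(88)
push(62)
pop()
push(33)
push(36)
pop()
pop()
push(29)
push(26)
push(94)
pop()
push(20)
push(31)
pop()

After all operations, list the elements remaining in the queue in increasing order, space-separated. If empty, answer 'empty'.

Answer: 29 31 88 94

Derivation:
push(88): heap contents = [88]
push(62): heap contents = [62, 88]
pop() → 62: heap contents = [88]
push(33): heap contents = [33, 88]
push(36): heap contents = [33, 36, 88]
pop() → 33: heap contents = [36, 88]
pop() → 36: heap contents = [88]
push(29): heap contents = [29, 88]
push(26): heap contents = [26, 29, 88]
push(94): heap contents = [26, 29, 88, 94]
pop() → 26: heap contents = [29, 88, 94]
push(20): heap contents = [20, 29, 88, 94]
push(31): heap contents = [20, 29, 31, 88, 94]
pop() → 20: heap contents = [29, 31, 88, 94]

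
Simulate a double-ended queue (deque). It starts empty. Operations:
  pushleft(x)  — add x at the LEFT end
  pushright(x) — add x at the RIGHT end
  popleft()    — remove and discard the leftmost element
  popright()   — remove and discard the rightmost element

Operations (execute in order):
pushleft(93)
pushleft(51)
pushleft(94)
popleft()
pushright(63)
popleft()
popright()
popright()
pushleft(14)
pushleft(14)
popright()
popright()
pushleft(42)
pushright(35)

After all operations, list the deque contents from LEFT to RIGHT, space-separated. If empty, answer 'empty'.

pushleft(93): [93]
pushleft(51): [51, 93]
pushleft(94): [94, 51, 93]
popleft(): [51, 93]
pushright(63): [51, 93, 63]
popleft(): [93, 63]
popright(): [93]
popright(): []
pushleft(14): [14]
pushleft(14): [14, 14]
popright(): [14]
popright(): []
pushleft(42): [42]
pushright(35): [42, 35]

Answer: 42 35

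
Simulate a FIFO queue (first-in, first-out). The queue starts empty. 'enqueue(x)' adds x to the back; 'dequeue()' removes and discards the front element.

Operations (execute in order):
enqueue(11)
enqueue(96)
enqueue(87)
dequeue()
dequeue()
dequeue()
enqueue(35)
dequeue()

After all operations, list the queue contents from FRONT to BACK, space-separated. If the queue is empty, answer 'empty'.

Answer: empty

Derivation:
enqueue(11): [11]
enqueue(96): [11, 96]
enqueue(87): [11, 96, 87]
dequeue(): [96, 87]
dequeue(): [87]
dequeue(): []
enqueue(35): [35]
dequeue(): []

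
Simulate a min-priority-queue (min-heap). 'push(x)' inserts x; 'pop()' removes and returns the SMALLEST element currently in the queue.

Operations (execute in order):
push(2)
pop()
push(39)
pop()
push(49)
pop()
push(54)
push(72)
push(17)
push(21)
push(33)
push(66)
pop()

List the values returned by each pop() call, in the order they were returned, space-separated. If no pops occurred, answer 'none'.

push(2): heap contents = [2]
pop() → 2: heap contents = []
push(39): heap contents = [39]
pop() → 39: heap contents = []
push(49): heap contents = [49]
pop() → 49: heap contents = []
push(54): heap contents = [54]
push(72): heap contents = [54, 72]
push(17): heap contents = [17, 54, 72]
push(21): heap contents = [17, 21, 54, 72]
push(33): heap contents = [17, 21, 33, 54, 72]
push(66): heap contents = [17, 21, 33, 54, 66, 72]
pop() → 17: heap contents = [21, 33, 54, 66, 72]

Answer: 2 39 49 17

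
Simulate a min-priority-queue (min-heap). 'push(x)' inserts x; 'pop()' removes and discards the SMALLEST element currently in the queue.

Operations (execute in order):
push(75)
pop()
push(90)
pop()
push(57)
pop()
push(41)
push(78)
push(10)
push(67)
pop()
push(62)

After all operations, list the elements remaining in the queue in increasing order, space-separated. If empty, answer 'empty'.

Answer: 41 62 67 78

Derivation:
push(75): heap contents = [75]
pop() → 75: heap contents = []
push(90): heap contents = [90]
pop() → 90: heap contents = []
push(57): heap contents = [57]
pop() → 57: heap contents = []
push(41): heap contents = [41]
push(78): heap contents = [41, 78]
push(10): heap contents = [10, 41, 78]
push(67): heap contents = [10, 41, 67, 78]
pop() → 10: heap contents = [41, 67, 78]
push(62): heap contents = [41, 62, 67, 78]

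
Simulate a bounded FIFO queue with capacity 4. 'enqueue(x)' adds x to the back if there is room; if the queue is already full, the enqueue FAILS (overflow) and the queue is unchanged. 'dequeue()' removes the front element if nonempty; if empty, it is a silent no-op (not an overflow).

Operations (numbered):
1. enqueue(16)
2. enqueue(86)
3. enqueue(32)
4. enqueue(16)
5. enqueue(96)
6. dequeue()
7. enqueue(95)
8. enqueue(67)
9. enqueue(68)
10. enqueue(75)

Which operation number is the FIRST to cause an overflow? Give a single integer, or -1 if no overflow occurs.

Answer: 5

Derivation:
1. enqueue(16): size=1
2. enqueue(86): size=2
3. enqueue(32): size=3
4. enqueue(16): size=4
5. enqueue(96): size=4=cap → OVERFLOW (fail)
6. dequeue(): size=3
7. enqueue(95): size=4
8. enqueue(67): size=4=cap → OVERFLOW (fail)
9. enqueue(68): size=4=cap → OVERFLOW (fail)
10. enqueue(75): size=4=cap → OVERFLOW (fail)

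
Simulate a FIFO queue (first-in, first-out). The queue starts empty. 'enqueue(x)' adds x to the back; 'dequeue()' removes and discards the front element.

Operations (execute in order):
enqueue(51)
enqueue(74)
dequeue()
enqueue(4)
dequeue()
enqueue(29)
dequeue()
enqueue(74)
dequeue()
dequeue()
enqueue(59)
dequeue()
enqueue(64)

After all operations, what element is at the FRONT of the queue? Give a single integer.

enqueue(51): queue = [51]
enqueue(74): queue = [51, 74]
dequeue(): queue = [74]
enqueue(4): queue = [74, 4]
dequeue(): queue = [4]
enqueue(29): queue = [4, 29]
dequeue(): queue = [29]
enqueue(74): queue = [29, 74]
dequeue(): queue = [74]
dequeue(): queue = []
enqueue(59): queue = [59]
dequeue(): queue = []
enqueue(64): queue = [64]

Answer: 64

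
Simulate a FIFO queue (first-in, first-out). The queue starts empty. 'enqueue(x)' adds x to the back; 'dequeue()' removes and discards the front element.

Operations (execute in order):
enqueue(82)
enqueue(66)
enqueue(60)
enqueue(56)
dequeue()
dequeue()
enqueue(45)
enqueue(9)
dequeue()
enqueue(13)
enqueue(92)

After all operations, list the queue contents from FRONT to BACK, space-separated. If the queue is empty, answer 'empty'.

enqueue(82): [82]
enqueue(66): [82, 66]
enqueue(60): [82, 66, 60]
enqueue(56): [82, 66, 60, 56]
dequeue(): [66, 60, 56]
dequeue(): [60, 56]
enqueue(45): [60, 56, 45]
enqueue(9): [60, 56, 45, 9]
dequeue(): [56, 45, 9]
enqueue(13): [56, 45, 9, 13]
enqueue(92): [56, 45, 9, 13, 92]

Answer: 56 45 9 13 92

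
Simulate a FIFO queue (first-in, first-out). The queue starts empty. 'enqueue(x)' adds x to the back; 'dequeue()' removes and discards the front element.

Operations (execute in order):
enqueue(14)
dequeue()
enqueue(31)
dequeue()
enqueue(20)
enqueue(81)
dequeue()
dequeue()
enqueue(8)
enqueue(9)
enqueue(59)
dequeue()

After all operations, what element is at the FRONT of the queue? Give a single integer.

enqueue(14): queue = [14]
dequeue(): queue = []
enqueue(31): queue = [31]
dequeue(): queue = []
enqueue(20): queue = [20]
enqueue(81): queue = [20, 81]
dequeue(): queue = [81]
dequeue(): queue = []
enqueue(8): queue = [8]
enqueue(9): queue = [8, 9]
enqueue(59): queue = [8, 9, 59]
dequeue(): queue = [9, 59]

Answer: 9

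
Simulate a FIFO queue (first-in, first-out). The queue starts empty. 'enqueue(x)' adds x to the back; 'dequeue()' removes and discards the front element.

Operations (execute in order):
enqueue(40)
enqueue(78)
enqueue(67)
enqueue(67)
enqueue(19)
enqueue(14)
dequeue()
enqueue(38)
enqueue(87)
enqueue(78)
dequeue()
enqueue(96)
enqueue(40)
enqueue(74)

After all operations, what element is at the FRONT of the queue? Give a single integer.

enqueue(40): queue = [40]
enqueue(78): queue = [40, 78]
enqueue(67): queue = [40, 78, 67]
enqueue(67): queue = [40, 78, 67, 67]
enqueue(19): queue = [40, 78, 67, 67, 19]
enqueue(14): queue = [40, 78, 67, 67, 19, 14]
dequeue(): queue = [78, 67, 67, 19, 14]
enqueue(38): queue = [78, 67, 67, 19, 14, 38]
enqueue(87): queue = [78, 67, 67, 19, 14, 38, 87]
enqueue(78): queue = [78, 67, 67, 19, 14, 38, 87, 78]
dequeue(): queue = [67, 67, 19, 14, 38, 87, 78]
enqueue(96): queue = [67, 67, 19, 14, 38, 87, 78, 96]
enqueue(40): queue = [67, 67, 19, 14, 38, 87, 78, 96, 40]
enqueue(74): queue = [67, 67, 19, 14, 38, 87, 78, 96, 40, 74]

Answer: 67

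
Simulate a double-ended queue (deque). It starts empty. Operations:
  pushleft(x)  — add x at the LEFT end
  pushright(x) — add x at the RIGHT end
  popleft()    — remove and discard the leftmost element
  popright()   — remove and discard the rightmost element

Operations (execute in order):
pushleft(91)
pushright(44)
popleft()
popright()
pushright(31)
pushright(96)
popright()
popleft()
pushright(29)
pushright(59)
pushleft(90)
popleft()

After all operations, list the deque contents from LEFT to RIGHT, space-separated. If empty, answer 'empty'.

pushleft(91): [91]
pushright(44): [91, 44]
popleft(): [44]
popright(): []
pushright(31): [31]
pushright(96): [31, 96]
popright(): [31]
popleft(): []
pushright(29): [29]
pushright(59): [29, 59]
pushleft(90): [90, 29, 59]
popleft(): [29, 59]

Answer: 29 59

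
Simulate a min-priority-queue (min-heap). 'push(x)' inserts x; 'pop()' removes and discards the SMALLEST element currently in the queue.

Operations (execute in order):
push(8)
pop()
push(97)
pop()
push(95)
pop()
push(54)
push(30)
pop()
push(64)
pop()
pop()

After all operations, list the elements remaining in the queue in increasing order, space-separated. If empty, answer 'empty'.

push(8): heap contents = [8]
pop() → 8: heap contents = []
push(97): heap contents = [97]
pop() → 97: heap contents = []
push(95): heap contents = [95]
pop() → 95: heap contents = []
push(54): heap contents = [54]
push(30): heap contents = [30, 54]
pop() → 30: heap contents = [54]
push(64): heap contents = [54, 64]
pop() → 54: heap contents = [64]
pop() → 64: heap contents = []

Answer: empty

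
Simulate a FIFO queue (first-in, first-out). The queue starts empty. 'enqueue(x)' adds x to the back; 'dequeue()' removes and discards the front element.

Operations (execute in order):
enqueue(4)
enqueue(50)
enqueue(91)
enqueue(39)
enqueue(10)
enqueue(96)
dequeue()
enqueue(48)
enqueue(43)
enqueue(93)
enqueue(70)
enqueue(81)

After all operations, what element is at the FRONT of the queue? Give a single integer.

Answer: 50

Derivation:
enqueue(4): queue = [4]
enqueue(50): queue = [4, 50]
enqueue(91): queue = [4, 50, 91]
enqueue(39): queue = [4, 50, 91, 39]
enqueue(10): queue = [4, 50, 91, 39, 10]
enqueue(96): queue = [4, 50, 91, 39, 10, 96]
dequeue(): queue = [50, 91, 39, 10, 96]
enqueue(48): queue = [50, 91, 39, 10, 96, 48]
enqueue(43): queue = [50, 91, 39, 10, 96, 48, 43]
enqueue(93): queue = [50, 91, 39, 10, 96, 48, 43, 93]
enqueue(70): queue = [50, 91, 39, 10, 96, 48, 43, 93, 70]
enqueue(81): queue = [50, 91, 39, 10, 96, 48, 43, 93, 70, 81]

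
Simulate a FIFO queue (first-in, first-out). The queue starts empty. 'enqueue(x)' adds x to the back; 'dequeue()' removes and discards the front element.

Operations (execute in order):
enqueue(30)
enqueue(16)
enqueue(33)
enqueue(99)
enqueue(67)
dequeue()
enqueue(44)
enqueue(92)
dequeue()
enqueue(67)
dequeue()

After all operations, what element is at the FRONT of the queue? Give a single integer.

Answer: 99

Derivation:
enqueue(30): queue = [30]
enqueue(16): queue = [30, 16]
enqueue(33): queue = [30, 16, 33]
enqueue(99): queue = [30, 16, 33, 99]
enqueue(67): queue = [30, 16, 33, 99, 67]
dequeue(): queue = [16, 33, 99, 67]
enqueue(44): queue = [16, 33, 99, 67, 44]
enqueue(92): queue = [16, 33, 99, 67, 44, 92]
dequeue(): queue = [33, 99, 67, 44, 92]
enqueue(67): queue = [33, 99, 67, 44, 92, 67]
dequeue(): queue = [99, 67, 44, 92, 67]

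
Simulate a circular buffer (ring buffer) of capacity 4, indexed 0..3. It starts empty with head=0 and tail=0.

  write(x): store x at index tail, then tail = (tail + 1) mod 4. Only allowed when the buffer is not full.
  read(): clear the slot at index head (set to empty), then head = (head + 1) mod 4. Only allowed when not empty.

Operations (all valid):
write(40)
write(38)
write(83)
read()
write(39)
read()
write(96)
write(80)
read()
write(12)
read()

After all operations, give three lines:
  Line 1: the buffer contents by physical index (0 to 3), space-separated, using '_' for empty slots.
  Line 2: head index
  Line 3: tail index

Answer: 96 80 12 _
0
3

Derivation:
write(40): buf=[40 _ _ _], head=0, tail=1, size=1
write(38): buf=[40 38 _ _], head=0, tail=2, size=2
write(83): buf=[40 38 83 _], head=0, tail=3, size=3
read(): buf=[_ 38 83 _], head=1, tail=3, size=2
write(39): buf=[_ 38 83 39], head=1, tail=0, size=3
read(): buf=[_ _ 83 39], head=2, tail=0, size=2
write(96): buf=[96 _ 83 39], head=2, tail=1, size=3
write(80): buf=[96 80 83 39], head=2, tail=2, size=4
read(): buf=[96 80 _ 39], head=3, tail=2, size=3
write(12): buf=[96 80 12 39], head=3, tail=3, size=4
read(): buf=[96 80 12 _], head=0, tail=3, size=3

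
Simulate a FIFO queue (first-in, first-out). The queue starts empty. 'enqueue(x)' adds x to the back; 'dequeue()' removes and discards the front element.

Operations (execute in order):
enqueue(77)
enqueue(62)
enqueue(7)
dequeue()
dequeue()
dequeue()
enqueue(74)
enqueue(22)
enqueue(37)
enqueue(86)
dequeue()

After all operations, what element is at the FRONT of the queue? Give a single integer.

enqueue(77): queue = [77]
enqueue(62): queue = [77, 62]
enqueue(7): queue = [77, 62, 7]
dequeue(): queue = [62, 7]
dequeue(): queue = [7]
dequeue(): queue = []
enqueue(74): queue = [74]
enqueue(22): queue = [74, 22]
enqueue(37): queue = [74, 22, 37]
enqueue(86): queue = [74, 22, 37, 86]
dequeue(): queue = [22, 37, 86]

Answer: 22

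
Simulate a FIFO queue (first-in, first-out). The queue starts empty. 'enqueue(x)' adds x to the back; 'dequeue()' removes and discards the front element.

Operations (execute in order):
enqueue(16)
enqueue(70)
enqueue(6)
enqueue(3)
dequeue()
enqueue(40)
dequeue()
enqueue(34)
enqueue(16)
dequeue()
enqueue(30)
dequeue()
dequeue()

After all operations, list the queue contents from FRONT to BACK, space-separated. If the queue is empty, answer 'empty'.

Answer: 34 16 30

Derivation:
enqueue(16): [16]
enqueue(70): [16, 70]
enqueue(6): [16, 70, 6]
enqueue(3): [16, 70, 6, 3]
dequeue(): [70, 6, 3]
enqueue(40): [70, 6, 3, 40]
dequeue(): [6, 3, 40]
enqueue(34): [6, 3, 40, 34]
enqueue(16): [6, 3, 40, 34, 16]
dequeue(): [3, 40, 34, 16]
enqueue(30): [3, 40, 34, 16, 30]
dequeue(): [40, 34, 16, 30]
dequeue(): [34, 16, 30]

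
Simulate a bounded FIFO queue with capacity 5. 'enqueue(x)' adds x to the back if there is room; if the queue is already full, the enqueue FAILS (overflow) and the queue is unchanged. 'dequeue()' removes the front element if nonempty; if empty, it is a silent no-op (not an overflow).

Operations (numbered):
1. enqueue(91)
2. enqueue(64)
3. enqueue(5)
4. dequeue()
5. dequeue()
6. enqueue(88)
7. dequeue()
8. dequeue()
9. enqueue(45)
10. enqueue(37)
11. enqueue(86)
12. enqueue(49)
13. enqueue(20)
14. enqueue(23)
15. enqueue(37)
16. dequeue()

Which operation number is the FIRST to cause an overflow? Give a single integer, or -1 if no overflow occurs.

1. enqueue(91): size=1
2. enqueue(64): size=2
3. enqueue(5): size=3
4. dequeue(): size=2
5. dequeue(): size=1
6. enqueue(88): size=2
7. dequeue(): size=1
8. dequeue(): size=0
9. enqueue(45): size=1
10. enqueue(37): size=2
11. enqueue(86): size=3
12. enqueue(49): size=4
13. enqueue(20): size=5
14. enqueue(23): size=5=cap → OVERFLOW (fail)
15. enqueue(37): size=5=cap → OVERFLOW (fail)
16. dequeue(): size=4

Answer: 14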